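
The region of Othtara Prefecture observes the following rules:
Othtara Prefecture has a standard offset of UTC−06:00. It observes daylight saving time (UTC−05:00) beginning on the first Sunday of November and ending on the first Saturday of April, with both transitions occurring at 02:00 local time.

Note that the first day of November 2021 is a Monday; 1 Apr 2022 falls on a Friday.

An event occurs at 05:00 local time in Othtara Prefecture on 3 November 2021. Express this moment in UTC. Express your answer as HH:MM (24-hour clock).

1 November 2021 is a Monday, so the first Sunday is November 7.
1 April 2022 is a Friday, so the first Saturday is April 2.
Daylight saving runs 7 November 2021 – 2 April 2022; 3 November 2021 is outside that window, so Othtara Prefecture is on standard time at UTC−06:00.
05:00 local + 6h = 11:00 UTC.

11:00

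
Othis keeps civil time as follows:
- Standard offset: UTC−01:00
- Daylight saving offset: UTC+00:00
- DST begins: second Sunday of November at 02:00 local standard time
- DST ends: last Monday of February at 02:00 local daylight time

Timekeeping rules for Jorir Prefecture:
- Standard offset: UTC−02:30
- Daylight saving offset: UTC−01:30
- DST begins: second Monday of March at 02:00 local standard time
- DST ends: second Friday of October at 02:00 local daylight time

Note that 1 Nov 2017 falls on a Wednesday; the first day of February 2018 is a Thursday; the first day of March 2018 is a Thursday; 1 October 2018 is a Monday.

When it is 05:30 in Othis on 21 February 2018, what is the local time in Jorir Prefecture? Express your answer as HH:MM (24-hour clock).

03:00

1 November 2017 is a Wednesday, so the first Sunday is November 5 and the second is November 12.
1 February 2018 is a Thursday, so Mondays fall on 5, 12, 19, 26; the last is February 26.
21 February 2018 lies within the daylight-saving period (12 November 2017 – 26 February 2018), so Othis is on daylight time, UTC+00:00.
05:30 Othis − 0h = 05:30 UTC.
1 March 2018 is a Thursday, so the first Monday is March 5 and the second is March 12.
1 October 2018 is a Monday, so the first Friday is October 5 and the second is October 12.
At the standard offset (UTC−02:30), 05:30 UTC − 2h30m = 03:00 Jorir Prefecture standard time.
Daylight saving runs 12 March – 12 October; the standard-time date in Jorir Prefecture, 21 February 2018, is outside that window, so Jorir Prefecture is on standard time at UTC−02:30.
05:30 UTC − 2h30m = 03:00 Jorir Prefecture.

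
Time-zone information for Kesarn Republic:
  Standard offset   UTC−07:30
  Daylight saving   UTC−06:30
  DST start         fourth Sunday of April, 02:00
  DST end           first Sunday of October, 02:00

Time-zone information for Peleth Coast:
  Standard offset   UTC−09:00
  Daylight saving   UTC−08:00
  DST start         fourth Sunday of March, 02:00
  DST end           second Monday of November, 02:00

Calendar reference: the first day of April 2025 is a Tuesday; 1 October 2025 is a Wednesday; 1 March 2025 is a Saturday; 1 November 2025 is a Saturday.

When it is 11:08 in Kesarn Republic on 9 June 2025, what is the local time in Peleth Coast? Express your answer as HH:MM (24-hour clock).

09:38

1 April 2025 is a Tuesday, so the first Sunday is April 6 and the fourth is April 27.
1 October 2025 is a Wednesday, so the first Sunday is October 5.
Daylight saving runs 27 April – 5 October; 9 June 2025 is inside that window, so Kesarn Republic is at UTC−06:30.
11:08 Kesarn Republic + 6h30m = 17:38 UTC.
1 March 2025 is a Saturday, so the first Sunday is March 2 and the fourth is March 23.
1 November 2025 is a Saturday, so the first Monday is November 3 and the second is November 10.
At the standard offset (UTC−09:00), 17:38 UTC − 9h = 08:38 Peleth Coast standard time.
The standard-time date in Peleth Coast, 9 June 2025, lies within the daylight-saving period (23 March – 10 November), so Peleth Coast is on daylight time, UTC−08:00.
17:38 UTC − 8h = 09:38 Peleth Coast.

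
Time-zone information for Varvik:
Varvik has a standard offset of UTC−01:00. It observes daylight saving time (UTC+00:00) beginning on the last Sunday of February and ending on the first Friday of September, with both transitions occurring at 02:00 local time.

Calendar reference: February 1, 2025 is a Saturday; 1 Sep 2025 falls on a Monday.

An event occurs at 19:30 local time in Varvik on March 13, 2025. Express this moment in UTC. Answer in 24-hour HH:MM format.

1 February 2025 is a Saturday, so Sundays fall on 2, 9, 16, 23; the last is February 23.
1 September 2025 is a Monday, so the first Friday is September 5.
March 13, 2025 lies within the daylight-saving period (23 February – 5 September), so Varvik is on daylight time, UTC+00:00.
19:30 local − 0h = 19:30 UTC.

19:30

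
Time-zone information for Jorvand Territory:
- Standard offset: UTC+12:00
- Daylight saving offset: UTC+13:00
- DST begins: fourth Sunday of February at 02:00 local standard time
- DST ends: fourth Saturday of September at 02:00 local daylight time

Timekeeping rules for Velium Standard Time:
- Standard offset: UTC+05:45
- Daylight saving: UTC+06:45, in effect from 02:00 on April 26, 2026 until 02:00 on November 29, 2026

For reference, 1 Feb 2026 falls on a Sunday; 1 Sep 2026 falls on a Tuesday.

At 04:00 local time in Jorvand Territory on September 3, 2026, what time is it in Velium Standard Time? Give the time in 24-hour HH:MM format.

21:45

1 February 2026 is a Sunday, so the first Sunday is February 1 and the fourth is February 22.
1 September 2026 is a Tuesday, so the first Saturday is September 5 and the fourth is September 26.
September 3, 2026 lies within the daylight-saving period (22 February – 26 September), so Jorvand Territory is on daylight time, UTC+13:00.
04:00 Jorvand Territory − 13h = 15:00 UTC (rolling into the previous day, 2 September 2026).
At the standard offset (UTC+05:45), 15:00 UTC + 5h45m = 20:45 Velium Standard Time standard time.
The standard-time date in Velium Standard Time, September 2, 2026, lies within the daylight-saving period (26 April – 29 November), so Velium Standard Time is on daylight time, UTC+06:45.
15:00 UTC + 6h45m = 21:45 Velium Standard Time.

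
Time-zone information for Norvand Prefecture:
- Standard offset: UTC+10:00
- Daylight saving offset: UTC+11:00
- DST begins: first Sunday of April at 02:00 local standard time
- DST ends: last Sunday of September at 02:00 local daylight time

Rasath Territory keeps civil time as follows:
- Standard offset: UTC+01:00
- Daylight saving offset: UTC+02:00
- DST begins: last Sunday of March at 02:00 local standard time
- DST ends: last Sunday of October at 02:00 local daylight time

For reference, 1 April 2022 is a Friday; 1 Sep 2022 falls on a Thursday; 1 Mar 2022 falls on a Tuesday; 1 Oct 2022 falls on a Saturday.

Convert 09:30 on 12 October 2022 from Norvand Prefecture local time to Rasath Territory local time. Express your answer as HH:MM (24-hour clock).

1 April 2022 is a Friday, so the first Sunday is April 3.
1 September 2022 is a Thursday, so Sundays fall on 4, 11, 18, 25; the last is September 25.
12 October 2022 does not fall between 3 April and 25 September, so daylight saving is not in effect and Norvand Prefecture is at UTC+10:00.
09:30 Norvand Prefecture − 10h = 23:30 UTC (rolling into the previous day, 11 October 2022).
1 March 2022 is a Tuesday, so Sundays fall on 6, 13, 20, 27; the last is March 27.
1 October 2022 is a Saturday, so Sundays fall on 2, 9, 16, 23, 30; the last is October 30.
At the standard offset (UTC+01:00), 23:30 UTC + 1h = 00:30 Rasath Territory standard time (rolling into the next day, 12 October 2022).
Daylight saving runs 27 March – 30 October; the standard-time date in Rasath Territory, 12 October 2022, is inside that window, so Rasath Territory is at UTC+02:00.
23:30 UTC + 2h = 01:30 Rasath Territory (rolling into the next day, 12 October 2022).

01:30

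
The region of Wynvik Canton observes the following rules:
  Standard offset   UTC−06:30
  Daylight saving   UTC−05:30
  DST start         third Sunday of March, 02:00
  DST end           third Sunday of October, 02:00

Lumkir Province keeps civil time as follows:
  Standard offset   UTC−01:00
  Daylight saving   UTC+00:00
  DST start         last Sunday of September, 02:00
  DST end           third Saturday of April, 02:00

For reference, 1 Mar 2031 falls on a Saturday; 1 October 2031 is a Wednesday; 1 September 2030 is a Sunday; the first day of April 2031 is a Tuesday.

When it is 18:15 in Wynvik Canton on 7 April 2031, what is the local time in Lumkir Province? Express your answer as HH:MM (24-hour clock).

1 March 2031 is a Saturday, so the first Sunday is March 2 and the third is March 16.
1 October 2031 is a Wednesday, so the first Sunday is October 5 and the third is October 19.
7 April 2031 falls between 16 March and 19 October, so daylight saving is in effect and Wynvik Canton is at UTC−05:30.
18:15 Wynvik Canton + 5h30m = 23:45 UTC.
1 September 2030 is a Sunday, so Sundays fall on 1, 8, 15, 22, 29; the last is September 29.
1 April 2031 is a Tuesday, so the first Saturday is April 5 and the third is April 19.
At the standard offset (UTC−01:00), 23:45 UTC − 1h = 22:45 Lumkir Province standard time.
The standard-time date in Lumkir Province, 7 April 2031, falls between 29 September 2030 and 19 April 2031, so daylight saving is in effect and Lumkir Province is at UTC+00:00.
23:45 UTC + 0h = 23:45 Lumkir Province.

23:45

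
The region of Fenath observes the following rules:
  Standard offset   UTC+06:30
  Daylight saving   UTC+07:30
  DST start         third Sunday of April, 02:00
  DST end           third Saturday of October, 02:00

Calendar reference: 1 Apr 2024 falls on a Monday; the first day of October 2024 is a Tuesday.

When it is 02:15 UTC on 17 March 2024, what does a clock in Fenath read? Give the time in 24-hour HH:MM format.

08:45

1 April 2024 is a Monday, so the first Sunday is April 7 and the third is April 21.
1 October 2024 is a Tuesday, so the first Saturday is October 5 and the third is October 19.
At the standard offset (UTC+06:30), 02:15 UTC + 6h30m = 08:45 Fenath standard time.
The standard-time date in Fenath, 17 March 2024, does not fall between 21 April and 19 October, so daylight saving is not in effect and Fenath is at UTC+06:30.
02:15 UTC + 6h30m = 08:45 local.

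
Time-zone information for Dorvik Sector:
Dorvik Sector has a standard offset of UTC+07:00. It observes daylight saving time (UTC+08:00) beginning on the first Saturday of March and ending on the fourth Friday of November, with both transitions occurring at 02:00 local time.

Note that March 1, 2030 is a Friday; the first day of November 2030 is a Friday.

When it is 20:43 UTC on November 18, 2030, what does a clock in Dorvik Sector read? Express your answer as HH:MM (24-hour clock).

1 March 2030 is a Friday, so the first Saturday is March 2.
1 November 2030 is a Friday, so the first Friday is November 1 and the fourth is November 22.
At the standard offset (UTC+07:00), 20:43 UTC + 7h = 03:43 Dorvik Sector standard time (rolling into the next day, 19 November 2030).
Daylight saving runs 2 March – 22 November; the standard-time date in Dorvik Sector, November 19, 2030, is inside that window, so Dorvik Sector is at UTC+08:00.
20:43 UTC + 8h = 04:43 local (rolling into the next day, 19 November 2030).

04:43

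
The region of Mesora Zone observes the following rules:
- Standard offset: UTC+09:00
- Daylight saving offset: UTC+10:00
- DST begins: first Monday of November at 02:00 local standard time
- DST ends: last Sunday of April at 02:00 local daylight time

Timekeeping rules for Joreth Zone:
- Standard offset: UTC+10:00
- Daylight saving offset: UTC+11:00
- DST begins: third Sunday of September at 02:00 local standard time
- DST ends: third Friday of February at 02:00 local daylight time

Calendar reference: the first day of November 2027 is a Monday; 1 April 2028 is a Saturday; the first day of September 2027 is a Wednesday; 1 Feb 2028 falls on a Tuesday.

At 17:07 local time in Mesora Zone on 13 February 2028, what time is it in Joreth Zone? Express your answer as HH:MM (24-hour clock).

18:07

1 November 2027 is a Monday, so the first Monday is November 1.
1 April 2028 is a Saturday, so Sundays fall on 2, 9, 16, 23, 30; the last is April 30.
13 February 2028 falls between 1 November 2027 and 30 April 2028, so daylight saving is in effect and Mesora Zone is at UTC+10:00.
17:07 Mesora Zone − 10h = 07:07 UTC.
1 September 2027 is a Wednesday, so the first Sunday is September 5 and the third is September 19.
1 February 2028 is a Tuesday, so the first Friday is February 4 and the third is February 18.
At the standard offset (UTC+10:00), 07:07 UTC + 10h = 17:07 Joreth Zone standard time.
Daylight saving runs 19 September 2027 – 18 February 2028; the standard-time date in Joreth Zone, 13 February 2028, is inside that window, so Joreth Zone is at UTC+11:00.
07:07 UTC + 11h = 18:07 Joreth Zone.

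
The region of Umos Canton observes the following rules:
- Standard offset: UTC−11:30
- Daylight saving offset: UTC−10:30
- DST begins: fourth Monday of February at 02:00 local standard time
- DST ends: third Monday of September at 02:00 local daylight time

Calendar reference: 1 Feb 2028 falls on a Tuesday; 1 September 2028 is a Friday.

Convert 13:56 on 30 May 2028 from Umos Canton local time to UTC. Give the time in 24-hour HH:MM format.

1 February 2028 is a Tuesday, so the first Monday is February 7 and the fourth is February 28.
1 September 2028 is a Friday, so the first Monday is September 4 and the third is September 18.
30 May 2028 falls between 28 February and 18 September, so daylight saving is in effect and Umos Canton is at UTC−10:30.
13:56 local + 10h30m = 00:26 UTC (rolling into the next day, 31 May 2028).

00:26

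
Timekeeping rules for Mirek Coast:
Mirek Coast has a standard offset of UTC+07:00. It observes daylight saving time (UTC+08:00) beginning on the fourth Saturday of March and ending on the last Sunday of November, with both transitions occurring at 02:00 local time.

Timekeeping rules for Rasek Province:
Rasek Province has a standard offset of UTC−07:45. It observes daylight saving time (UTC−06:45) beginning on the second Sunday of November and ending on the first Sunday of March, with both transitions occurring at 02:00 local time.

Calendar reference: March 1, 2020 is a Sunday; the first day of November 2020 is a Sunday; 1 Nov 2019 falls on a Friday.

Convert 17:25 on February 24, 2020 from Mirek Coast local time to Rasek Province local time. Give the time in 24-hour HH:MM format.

03:40

1 March 2020 is a Sunday, so the first Saturday is March 7 and the fourth is March 28.
1 November 2020 is a Sunday, so Sundays fall on 1, 8, 15, 22, 29; the last is November 29.
February 24, 2020 is outside the daylight-saving period (28 March – 29 November), so Mirek Coast is on standard time, UTC+07:00.
17:25 Mirek Coast − 7h = 10:25 UTC.
1 November 2019 is a Friday, so the first Sunday is November 3 and the second is November 10.
1 March 2020 is a Sunday, so the first Sunday is March 1.
At the standard offset (UTC−07:45), 10:25 UTC − 7h45m = 02:40 Rasek Province standard time.
The standard-time date in Rasek Province, February 24, 2020, falls between 10 November 2019 and 1 March 2020, so daylight saving is in effect and Rasek Province is at UTC−06:45.
10:25 UTC − 6h45m = 03:40 Rasek Province.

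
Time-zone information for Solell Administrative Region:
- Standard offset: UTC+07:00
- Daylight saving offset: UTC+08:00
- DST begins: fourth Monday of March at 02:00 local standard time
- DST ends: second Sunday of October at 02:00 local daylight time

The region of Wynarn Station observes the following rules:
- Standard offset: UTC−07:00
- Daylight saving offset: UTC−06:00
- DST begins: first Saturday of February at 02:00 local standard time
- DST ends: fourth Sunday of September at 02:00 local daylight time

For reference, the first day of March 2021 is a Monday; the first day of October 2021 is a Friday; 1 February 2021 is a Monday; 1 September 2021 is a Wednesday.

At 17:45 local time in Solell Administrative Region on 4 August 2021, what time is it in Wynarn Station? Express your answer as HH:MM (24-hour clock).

1 March 2021 is a Monday, so the first Monday is March 1 and the fourth is March 22.
1 October 2021 is a Friday, so the first Sunday is October 3 and the second is October 10.
4 August 2021 lies within the daylight-saving period (22 March – 10 October), so Solell Administrative Region is on daylight time, UTC+08:00.
17:45 Solell Administrative Region − 8h = 09:45 UTC.
1 February 2021 is a Monday, so the first Saturday is February 6.
1 September 2021 is a Wednesday, so the first Sunday is September 5 and the fourth is September 26.
At the standard offset (UTC−07:00), 09:45 UTC − 7h = 02:45 Wynarn Station standard time.
The standard-time date in Wynarn Station, 4 August 2021, lies within the daylight-saving period (6 February – 26 September), so Wynarn Station is on daylight time, UTC−06:00.
09:45 UTC − 6h = 03:45 Wynarn Station.

03:45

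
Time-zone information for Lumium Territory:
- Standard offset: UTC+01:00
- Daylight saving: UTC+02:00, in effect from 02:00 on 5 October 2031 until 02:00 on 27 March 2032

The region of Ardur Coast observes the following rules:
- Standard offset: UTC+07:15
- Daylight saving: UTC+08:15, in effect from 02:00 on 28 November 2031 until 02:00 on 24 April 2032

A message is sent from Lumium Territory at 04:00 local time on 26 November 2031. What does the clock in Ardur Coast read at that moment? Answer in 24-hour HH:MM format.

Daylight saving runs 5 October 2031 – 27 March 2032; 26 November 2031 is inside that window, so Lumium Territory is at UTC+02:00.
04:00 Lumium Territory − 2h = 02:00 UTC.
At the standard offset (UTC+07:15), 02:00 UTC + 7h15m = 09:15 Ardur Coast standard time.
The standard-time date in Ardur Coast, 26 November 2031, is outside the daylight-saving period (28 November 2031 – 24 April 2032), so Ardur Coast is on standard time, UTC+07:15.
02:00 UTC + 7h15m = 09:15 Ardur Coast.

09:15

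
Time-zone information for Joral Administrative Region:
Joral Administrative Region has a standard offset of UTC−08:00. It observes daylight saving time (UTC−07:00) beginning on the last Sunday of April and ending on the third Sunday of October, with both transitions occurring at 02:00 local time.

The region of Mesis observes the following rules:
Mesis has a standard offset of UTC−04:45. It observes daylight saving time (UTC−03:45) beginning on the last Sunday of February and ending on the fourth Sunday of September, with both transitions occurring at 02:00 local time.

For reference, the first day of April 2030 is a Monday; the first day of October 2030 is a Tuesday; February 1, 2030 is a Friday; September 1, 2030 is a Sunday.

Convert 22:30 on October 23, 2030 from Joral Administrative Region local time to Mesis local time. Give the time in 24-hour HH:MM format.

1 April 2030 is a Monday, so Sundays fall on 7, 14, 21, 28; the last is April 28.
1 October 2030 is a Tuesday, so the first Sunday is October 6 and the third is October 20.
October 23, 2030 does not fall between 28 April and 20 October, so daylight saving is not in effect and Joral Administrative Region is at UTC−08:00.
22:30 Joral Administrative Region + 8h = 06:30 UTC (rolling into the next day, 24 October 2030).
1 February 2030 is a Friday, so Sundays fall on 3, 10, 17, 24; the last is February 24.
1 September 2030 is a Sunday, so the first Sunday is September 1 and the fourth is September 22.
At the standard offset (UTC−04:45), 06:30 UTC − 4h45m = 01:45 Mesis standard time.
The standard-time date in Mesis, October 24, 2030, is outside the daylight-saving period (24 February – 22 September), so Mesis is on standard time, UTC−04:45.
06:30 UTC − 4h45m = 01:45 Mesis.

01:45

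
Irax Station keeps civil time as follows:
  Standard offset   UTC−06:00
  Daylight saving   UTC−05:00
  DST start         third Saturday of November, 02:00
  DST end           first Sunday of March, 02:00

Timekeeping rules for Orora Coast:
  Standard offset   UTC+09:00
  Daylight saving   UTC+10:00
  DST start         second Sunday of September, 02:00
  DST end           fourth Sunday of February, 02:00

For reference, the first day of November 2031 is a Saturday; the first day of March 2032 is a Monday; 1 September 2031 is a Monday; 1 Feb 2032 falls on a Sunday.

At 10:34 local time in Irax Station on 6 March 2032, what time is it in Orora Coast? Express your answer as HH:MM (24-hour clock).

1 November 2031 is a Saturday, so the first Saturday is November 1 and the third is November 15.
1 March 2032 is a Monday, so the first Sunday is March 7.
6 March 2032 falls between 15 November 2031 and 7 March 2032, so daylight saving is in effect and Irax Station is at UTC−05:00.
10:34 Irax Station + 5h = 15:34 UTC.
1 September 2031 is a Monday, so the first Sunday is September 7 and the second is September 14.
1 February 2032 is a Sunday, so the first Sunday is February 1 and the fourth is February 22.
At the standard offset (UTC+09:00), 15:34 UTC + 9h = 00:34 Orora Coast standard time (rolling into the next day, 7 March 2032).
The standard-time date in Orora Coast, 7 March 2032, does not fall between 14 September 2031 and 22 February 2032, so daylight saving is not in effect and Orora Coast is at UTC+09:00.
15:34 UTC + 9h = 00:34 Orora Coast (rolling into the next day, 7 March 2032).

00:34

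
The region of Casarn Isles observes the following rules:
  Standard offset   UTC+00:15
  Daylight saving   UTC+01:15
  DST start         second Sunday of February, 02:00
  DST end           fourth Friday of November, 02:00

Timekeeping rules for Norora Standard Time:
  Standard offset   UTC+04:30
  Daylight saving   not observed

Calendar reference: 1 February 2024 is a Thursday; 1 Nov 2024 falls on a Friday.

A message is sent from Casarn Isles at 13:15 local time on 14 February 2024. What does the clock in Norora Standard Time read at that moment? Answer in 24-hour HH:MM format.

1 February 2024 is a Thursday, so the first Sunday is February 4 and the second is February 11.
1 November 2024 is a Friday, so the first Friday is November 1 and the fourth is November 22.
14 February 2024 falls between 11 February and 22 November, so daylight saving is in effect and Casarn Isles is at UTC+01:15.
13:15 Casarn Isles − 1h15m = 12:00 UTC.
Norora Standard Time stays on UTC+04:30 all year.
12:00 UTC + 4h30m = 16:30 Norora Standard Time.

16:30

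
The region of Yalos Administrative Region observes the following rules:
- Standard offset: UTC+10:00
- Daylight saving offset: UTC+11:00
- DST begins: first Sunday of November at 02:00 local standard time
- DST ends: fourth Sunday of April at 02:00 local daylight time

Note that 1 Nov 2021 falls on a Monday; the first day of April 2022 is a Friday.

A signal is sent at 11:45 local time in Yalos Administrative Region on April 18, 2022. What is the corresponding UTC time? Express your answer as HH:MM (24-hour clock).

1 November 2021 is a Monday, so the first Sunday is November 7.
1 April 2022 is a Friday, so the first Sunday is April 3 and the fourth is April 24.
April 18, 2022 lies within the daylight-saving period (7 November 2021 – 24 April 2022), so Yalos Administrative Region is on daylight time, UTC+11:00.
11:45 local − 11h = 00:45 UTC.

00:45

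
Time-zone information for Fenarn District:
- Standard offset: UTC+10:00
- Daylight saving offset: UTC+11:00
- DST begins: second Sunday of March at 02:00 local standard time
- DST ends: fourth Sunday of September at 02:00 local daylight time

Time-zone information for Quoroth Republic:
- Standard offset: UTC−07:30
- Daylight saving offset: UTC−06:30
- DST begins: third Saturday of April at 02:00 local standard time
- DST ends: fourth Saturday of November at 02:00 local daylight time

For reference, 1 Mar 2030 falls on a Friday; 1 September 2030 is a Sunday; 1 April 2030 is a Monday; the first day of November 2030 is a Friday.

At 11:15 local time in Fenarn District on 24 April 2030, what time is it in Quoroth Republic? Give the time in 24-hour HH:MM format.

1 March 2030 is a Friday, so the first Sunday is March 3 and the second is March 10.
1 September 2030 is a Sunday, so the first Sunday is September 1 and the fourth is September 22.
24 April 2030 falls between 10 March and 22 September, so daylight saving is in effect and Fenarn District is at UTC+11:00.
11:15 Fenarn District − 11h = 00:15 UTC.
1 April 2030 is a Monday, so the first Saturday is April 6 and the third is April 20.
1 November 2030 is a Friday, so the first Saturday is November 2 and the fourth is November 23.
At the standard offset (UTC−07:30), 00:15 UTC − 7h30m = 16:45 Quoroth Republic standard time (rolling into the previous day, 23 April 2030).
The standard-time date in Quoroth Republic, 23 April 2030, falls between 20 April and 23 November, so daylight saving is in effect and Quoroth Republic is at UTC−06:30.
00:15 UTC − 6h30m = 17:45 Quoroth Republic (rolling into the previous day, 23 April 2030).

17:45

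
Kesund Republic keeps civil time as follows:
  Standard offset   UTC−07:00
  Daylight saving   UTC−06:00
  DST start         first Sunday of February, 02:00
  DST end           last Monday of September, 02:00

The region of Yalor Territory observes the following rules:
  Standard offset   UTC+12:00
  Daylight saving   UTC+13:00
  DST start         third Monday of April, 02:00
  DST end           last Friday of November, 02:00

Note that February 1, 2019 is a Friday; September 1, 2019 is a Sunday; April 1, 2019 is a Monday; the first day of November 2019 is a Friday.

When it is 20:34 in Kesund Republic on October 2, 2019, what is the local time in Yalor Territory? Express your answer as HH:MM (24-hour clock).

16:34

1 February 2019 is a Friday, so the first Sunday is February 3.
1 September 2019 is a Sunday, so Mondays fall on 2, 9, 16, 23, 30; the last is September 30.
October 2, 2019 is outside the daylight-saving period (3 February – 30 September), so Kesund Republic is on standard time, UTC−07:00.
20:34 Kesund Republic + 7h = 03:34 UTC (rolling into the next day, 3 October 2019).
1 April 2019 is a Monday, so the first Monday is April 1 and the third is April 15.
1 November 2019 is a Friday, so Fridays fall on 1, 8, 15, 22, 29; the last is November 29.
At the standard offset (UTC+12:00), 03:34 UTC + 12h = 15:34 Yalor Territory standard time.
The standard-time date in Yalor Territory, October 3, 2019, lies within the daylight-saving period (15 April – 29 November), so Yalor Territory is on daylight time, UTC+13:00.
03:34 UTC + 13h = 16:34 Yalor Territory.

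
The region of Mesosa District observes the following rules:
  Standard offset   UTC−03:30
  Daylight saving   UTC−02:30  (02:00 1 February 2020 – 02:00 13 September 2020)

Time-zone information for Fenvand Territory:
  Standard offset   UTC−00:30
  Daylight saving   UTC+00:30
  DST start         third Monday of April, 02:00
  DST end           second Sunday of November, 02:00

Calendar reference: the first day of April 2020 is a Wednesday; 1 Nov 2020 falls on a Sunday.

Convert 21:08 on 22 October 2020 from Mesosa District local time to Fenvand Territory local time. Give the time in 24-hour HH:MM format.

01:08

22 October 2020 does not fall between 1 February and 13 September, so daylight saving is not in effect and Mesosa District is at UTC−03:30.
21:08 Mesosa District + 3h30m = 00:38 UTC (rolling into the next day, 23 October 2020).
1 April 2020 is a Wednesday, so the first Monday is April 6 and the third is April 20.
1 November 2020 is a Sunday, so the first Sunday is November 1 and the second is November 8.
At the standard offset (UTC−00:30), 00:38 UTC − 0h30m = 00:08 Fenvand Territory standard time.
Daylight saving runs 20 April – 8 November; the standard-time date in Fenvand Territory, 23 October 2020, is inside that window, so Fenvand Territory is at UTC+00:30.
00:38 UTC + 0h30m = 01:08 Fenvand Territory.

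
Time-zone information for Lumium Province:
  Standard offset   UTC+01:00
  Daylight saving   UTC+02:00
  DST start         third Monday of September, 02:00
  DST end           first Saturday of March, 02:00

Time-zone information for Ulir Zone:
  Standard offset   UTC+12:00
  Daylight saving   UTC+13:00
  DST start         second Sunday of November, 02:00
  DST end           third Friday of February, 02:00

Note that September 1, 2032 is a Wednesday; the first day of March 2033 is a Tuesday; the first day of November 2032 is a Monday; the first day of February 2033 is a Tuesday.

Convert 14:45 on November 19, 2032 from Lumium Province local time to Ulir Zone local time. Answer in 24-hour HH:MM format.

01:45

1 September 2032 is a Wednesday, so the first Monday is September 6 and the third is September 20.
1 March 2033 is a Tuesday, so the first Saturday is March 5.
Daylight saving runs 20 September 2032 – 5 March 2033; November 19, 2032 is inside that window, so Lumium Province is at UTC+02:00.
14:45 Lumium Province − 2h = 12:45 UTC.
1 November 2032 is a Monday, so the first Sunday is November 7 and the second is November 14.
1 February 2033 is a Tuesday, so the first Friday is February 4 and the third is February 18.
At the standard offset (UTC+12:00), 12:45 UTC + 12h = 00:45 Ulir Zone standard time (rolling into the next day, 20 November 2032).
The standard-time date in Ulir Zone, November 20, 2032, lies within the daylight-saving period (14 November 2032 – 18 February 2033), so Ulir Zone is on daylight time, UTC+13:00.
12:45 UTC + 13h = 01:45 Ulir Zone (rolling into the next day, 20 November 2032).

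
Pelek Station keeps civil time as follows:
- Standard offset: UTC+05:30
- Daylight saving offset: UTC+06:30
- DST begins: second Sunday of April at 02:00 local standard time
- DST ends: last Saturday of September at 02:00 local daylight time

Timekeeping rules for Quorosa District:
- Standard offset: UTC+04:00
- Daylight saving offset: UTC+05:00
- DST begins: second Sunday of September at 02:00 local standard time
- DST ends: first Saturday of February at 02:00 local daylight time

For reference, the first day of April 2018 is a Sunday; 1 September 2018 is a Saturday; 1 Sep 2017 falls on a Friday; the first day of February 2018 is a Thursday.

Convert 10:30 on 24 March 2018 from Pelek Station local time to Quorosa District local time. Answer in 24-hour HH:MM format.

09:00

1 April 2018 is a Sunday, so the first Sunday is April 1 and the second is April 8.
1 September 2018 is a Saturday, so Saturdays fall on 1, 8, 15, 22, 29; the last is September 29.
24 March 2018 does not fall between 8 April and 29 September, so daylight saving is not in effect and Pelek Station is at UTC+05:30.
10:30 Pelek Station − 5h30m = 05:00 UTC.
1 September 2017 is a Friday, so the first Sunday is September 3 and the second is September 10.
1 February 2018 is a Thursday, so the first Saturday is February 3.
At the standard offset (UTC+04:00), 05:00 UTC + 4h = 09:00 Quorosa District standard time.
Daylight saving runs 10 September 2017 – 3 February 2018; the standard-time date in Quorosa District, 24 March 2018, is outside that window, so Quorosa District is on standard time at UTC+04:00.
05:00 UTC + 4h = 09:00 Quorosa District.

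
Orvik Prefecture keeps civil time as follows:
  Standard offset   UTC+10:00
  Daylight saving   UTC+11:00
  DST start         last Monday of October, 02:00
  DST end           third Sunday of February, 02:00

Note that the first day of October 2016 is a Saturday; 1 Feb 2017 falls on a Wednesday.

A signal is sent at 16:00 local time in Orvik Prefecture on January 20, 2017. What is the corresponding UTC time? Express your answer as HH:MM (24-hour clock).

05:00

1 October 2016 is a Saturday, so Mondays fall on 3, 10, 17, 24, 31; the last is October 31.
1 February 2017 is a Wednesday, so the first Sunday is February 5 and the third is February 19.
January 20, 2017 falls between 31 October 2016 and 19 February 2017, so daylight saving is in effect and Orvik Prefecture is at UTC+11:00.
16:00 local − 11h = 05:00 UTC.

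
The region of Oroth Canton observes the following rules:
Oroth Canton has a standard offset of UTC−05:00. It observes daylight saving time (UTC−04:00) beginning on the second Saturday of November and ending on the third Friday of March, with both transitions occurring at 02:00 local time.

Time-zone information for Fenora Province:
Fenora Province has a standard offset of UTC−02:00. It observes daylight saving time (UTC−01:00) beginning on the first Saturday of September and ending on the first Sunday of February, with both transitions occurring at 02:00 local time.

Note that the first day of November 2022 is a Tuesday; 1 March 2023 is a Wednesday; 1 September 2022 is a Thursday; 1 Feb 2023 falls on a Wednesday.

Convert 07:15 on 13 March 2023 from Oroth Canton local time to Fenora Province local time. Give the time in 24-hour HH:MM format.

1 November 2022 is a Tuesday, so the first Saturday is November 5 and the second is November 12.
1 March 2023 is a Wednesday, so the first Friday is March 3 and the third is March 17.
13 March 2023 falls between 12 November 2022 and 17 March 2023, so daylight saving is in effect and Oroth Canton is at UTC−04:00.
07:15 Oroth Canton + 4h = 11:15 UTC.
1 September 2022 is a Thursday, so the first Saturday is September 3.
1 February 2023 is a Wednesday, so the first Sunday is February 5.
At the standard offset (UTC−02:00), 11:15 UTC − 2h = 09:15 Fenora Province standard time.
Daylight saving runs 3 September 2022 – 5 February 2023; the standard-time date in Fenora Province, 13 March 2023, is outside that window, so Fenora Province is on standard time at UTC−02:00.
11:15 UTC − 2h = 09:15 Fenora Province.

09:15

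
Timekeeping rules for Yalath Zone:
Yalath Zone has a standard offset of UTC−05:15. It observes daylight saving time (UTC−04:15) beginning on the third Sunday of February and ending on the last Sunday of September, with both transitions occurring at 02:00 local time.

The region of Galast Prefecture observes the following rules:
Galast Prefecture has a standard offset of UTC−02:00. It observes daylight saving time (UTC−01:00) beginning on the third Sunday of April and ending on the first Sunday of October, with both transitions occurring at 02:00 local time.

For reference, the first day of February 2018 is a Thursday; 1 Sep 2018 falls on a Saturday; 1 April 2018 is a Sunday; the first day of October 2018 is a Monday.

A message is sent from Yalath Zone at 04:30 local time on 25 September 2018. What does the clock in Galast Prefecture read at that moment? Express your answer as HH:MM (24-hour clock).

07:45

1 February 2018 is a Thursday, so the first Sunday is February 4 and the third is February 18.
1 September 2018 is a Saturday, so Sundays fall on 2, 9, 16, 23, 30; the last is September 30.
Daylight saving runs 18 February – 30 September; 25 September 2018 is inside that window, so Yalath Zone is at UTC−04:15.
04:30 Yalath Zone + 4h15m = 08:45 UTC.
1 April 2018 is a Sunday, so the first Sunday is April 1 and the third is April 15.
1 October 2018 is a Monday, so the first Sunday is October 7.
At the standard offset (UTC−02:00), 08:45 UTC − 2h = 06:45 Galast Prefecture standard time.
The standard-time date in Galast Prefecture, 25 September 2018, lies within the daylight-saving period (15 April – 7 October), so Galast Prefecture is on daylight time, UTC−01:00.
08:45 UTC − 1h = 07:45 Galast Prefecture.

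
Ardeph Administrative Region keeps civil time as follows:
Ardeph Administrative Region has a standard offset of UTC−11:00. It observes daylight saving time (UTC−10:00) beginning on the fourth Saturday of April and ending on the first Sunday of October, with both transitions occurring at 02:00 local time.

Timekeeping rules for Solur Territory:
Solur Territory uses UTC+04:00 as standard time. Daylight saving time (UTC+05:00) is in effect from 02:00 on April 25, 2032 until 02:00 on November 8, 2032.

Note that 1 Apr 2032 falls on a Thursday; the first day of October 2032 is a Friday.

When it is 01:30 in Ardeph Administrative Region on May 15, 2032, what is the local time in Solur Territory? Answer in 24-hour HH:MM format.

1 April 2032 is a Thursday, so the first Saturday is April 3 and the fourth is April 24.
1 October 2032 is a Friday, so the first Sunday is October 3.
May 15, 2032 lies within the daylight-saving period (24 April – 3 October), so Ardeph Administrative Region is on daylight time, UTC−10:00.
01:30 Ardeph Administrative Region + 10h = 11:30 UTC.
At the standard offset (UTC+04:00), 11:30 UTC + 4h = 15:30 Solur Territory standard time.
The standard-time date in Solur Territory, May 15, 2032, falls between 25 April and 8 November, so daylight saving is in effect and Solur Territory is at UTC+05:00.
11:30 UTC + 5h = 16:30 Solur Territory.

16:30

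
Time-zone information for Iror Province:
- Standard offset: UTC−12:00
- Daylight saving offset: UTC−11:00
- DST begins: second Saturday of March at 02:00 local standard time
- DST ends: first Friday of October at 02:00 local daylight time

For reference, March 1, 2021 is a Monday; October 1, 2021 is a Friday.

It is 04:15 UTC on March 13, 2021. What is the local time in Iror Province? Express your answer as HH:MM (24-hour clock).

1 March 2021 is a Monday, so the first Saturday is March 6 and the second is March 13.
1 October 2021 is a Friday, so the first Friday is October 1.
At the standard offset (UTC−12:00), 04:15 UTC − 12h = 16:15 Iror Province standard time (rolling into the previous day, 12 March 2021).
Daylight saving runs 13 March – 1 October; the standard-time date in Iror Province, March 12, 2021, is outside that window, so Iror Province is on standard time at UTC−12:00.
04:15 UTC − 12h = 16:15 local (rolling into the previous day, 12 March 2021).

16:15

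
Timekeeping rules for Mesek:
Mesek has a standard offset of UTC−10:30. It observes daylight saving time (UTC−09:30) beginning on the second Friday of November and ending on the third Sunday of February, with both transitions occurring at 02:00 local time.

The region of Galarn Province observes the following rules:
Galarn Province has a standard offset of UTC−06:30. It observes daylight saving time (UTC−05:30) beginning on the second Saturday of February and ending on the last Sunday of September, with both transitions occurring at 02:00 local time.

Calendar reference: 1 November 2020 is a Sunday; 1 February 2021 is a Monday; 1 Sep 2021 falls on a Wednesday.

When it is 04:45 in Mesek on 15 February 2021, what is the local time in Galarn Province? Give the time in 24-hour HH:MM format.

08:45

1 November 2020 is a Sunday, so the first Friday is November 6 and the second is November 13.
1 February 2021 is a Monday, so the first Sunday is February 7 and the third is February 21.
Daylight saving runs 13 November 2020 – 21 February 2021; 15 February 2021 is inside that window, so Mesek is at UTC−09:30.
04:45 Mesek + 9h30m = 14:15 UTC.
1 February 2021 is a Monday, so the first Saturday is February 6 and the second is February 13.
1 September 2021 is a Wednesday, so Sundays fall on 5, 12, 19, 26; the last is September 26.
At the standard offset (UTC−06:30), 14:15 UTC − 6h30m = 07:45 Galarn Province standard time.
Daylight saving runs 13 February – 26 September; the standard-time date in Galarn Province, 15 February 2021, is inside that window, so Galarn Province is at UTC−05:30.
14:15 UTC − 5h30m = 08:45 Galarn Province.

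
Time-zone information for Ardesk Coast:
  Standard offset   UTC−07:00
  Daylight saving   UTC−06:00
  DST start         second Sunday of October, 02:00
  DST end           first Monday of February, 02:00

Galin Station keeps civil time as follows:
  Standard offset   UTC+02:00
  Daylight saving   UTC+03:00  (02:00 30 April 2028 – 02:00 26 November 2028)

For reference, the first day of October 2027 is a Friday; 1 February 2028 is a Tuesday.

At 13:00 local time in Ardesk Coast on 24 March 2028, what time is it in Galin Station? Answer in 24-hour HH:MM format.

22:00

1 October 2027 is a Friday, so the first Sunday is October 3 and the second is October 10.
1 February 2028 is a Tuesday, so the first Monday is February 7.
Daylight saving runs 10 October 2027 – 7 February 2028; 24 March 2028 is outside that window, so Ardesk Coast is on standard time at UTC−07:00.
13:00 Ardesk Coast + 7h = 20:00 UTC.
At the standard offset (UTC+02:00), 20:00 UTC + 2h = 22:00 Galin Station standard time.
Daylight saving runs 30 April – 26 November; the standard-time date in Galin Station, 24 March 2028, is outside that window, so Galin Station is on standard time at UTC+02:00.
20:00 UTC + 2h = 22:00 Galin Station.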